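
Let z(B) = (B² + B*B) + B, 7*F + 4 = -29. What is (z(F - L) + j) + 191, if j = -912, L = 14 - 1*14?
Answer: -33382/49 ≈ -681.27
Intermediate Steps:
L = 0 (L = 14 - 14 = 0)
F = -33/7 (F = -4/7 + (⅐)*(-29) = -4/7 - 29/7 = -33/7 ≈ -4.7143)
z(B) = B + 2*B² (z(B) = (B² + B²) + B = 2*B² + B = B + 2*B²)
(z(F - L) + j) + 191 = ((-33/7 - 1*0)*(1 + 2*(-33/7 - 1*0)) - 912) + 191 = ((-33/7 + 0)*(1 + 2*(-33/7 + 0)) - 912) + 191 = (-33*(1 + 2*(-33/7))/7 - 912) + 191 = (-33*(1 - 66/7)/7 - 912) + 191 = (-33/7*(-59/7) - 912) + 191 = (1947/49 - 912) + 191 = -42741/49 + 191 = -33382/49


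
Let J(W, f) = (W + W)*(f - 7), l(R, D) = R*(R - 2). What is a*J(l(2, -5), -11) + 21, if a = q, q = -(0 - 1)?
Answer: 21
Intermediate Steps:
l(R, D) = R*(-2 + R)
J(W, f) = 2*W*(-7 + f) (J(W, f) = (2*W)*(-7 + f) = 2*W*(-7 + f))
q = 1 (q = -1*(-1) = 1)
a = 1
a*J(l(2, -5), -11) + 21 = 1*(2*(2*(-2 + 2))*(-7 - 11)) + 21 = 1*(2*(2*0)*(-18)) + 21 = 1*(2*0*(-18)) + 21 = 1*0 + 21 = 0 + 21 = 21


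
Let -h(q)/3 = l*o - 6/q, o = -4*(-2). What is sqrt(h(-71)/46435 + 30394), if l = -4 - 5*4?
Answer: 4*sqrt(20647888715242855)/3296885 ≈ 174.34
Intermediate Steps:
o = 8
l = -24 (l = -4 - 20 = -24)
h(q) = 576 + 18/q (h(q) = -3*(-24*8 - 6/q) = -3*(-192 - 6/q) = 576 + 18/q)
sqrt(h(-71)/46435 + 30394) = sqrt((576 + 18/(-71))/46435 + 30394) = sqrt((576 + 18*(-1/71))*(1/46435) + 30394) = sqrt((576 - 18/71)*(1/46435) + 30394) = sqrt((40878/71)*(1/46435) + 30394) = sqrt(40878/3296885 + 30394) = sqrt(100205563568/3296885) = 4*sqrt(20647888715242855)/3296885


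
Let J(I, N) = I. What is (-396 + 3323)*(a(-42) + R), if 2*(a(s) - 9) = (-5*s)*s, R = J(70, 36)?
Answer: -12676837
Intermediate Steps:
R = 70
a(s) = 9 - 5*s**2/2 (a(s) = 9 + ((-5*s)*s)/2 = 9 + (-5*s**2)/2 = 9 - 5*s**2/2)
(-396 + 3323)*(a(-42) + R) = (-396 + 3323)*((9 - 5/2*(-42)**2) + 70) = 2927*((9 - 5/2*1764) + 70) = 2927*((9 - 4410) + 70) = 2927*(-4401 + 70) = 2927*(-4331) = -12676837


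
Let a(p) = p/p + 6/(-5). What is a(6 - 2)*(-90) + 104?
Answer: 122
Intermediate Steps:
a(p) = -1/5 (a(p) = 1 + 6*(-1/5) = 1 - 6/5 = -1/5)
a(6 - 2)*(-90) + 104 = -1/5*(-90) + 104 = 18 + 104 = 122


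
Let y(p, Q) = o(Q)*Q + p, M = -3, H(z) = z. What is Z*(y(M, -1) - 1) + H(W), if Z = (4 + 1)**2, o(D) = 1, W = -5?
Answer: -130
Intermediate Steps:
y(p, Q) = Q + p (y(p, Q) = 1*Q + p = Q + p)
Z = 25 (Z = 5**2 = 25)
Z*(y(M, -1) - 1) + H(W) = 25*((-1 - 3) - 1) - 5 = 25*(-4 - 1) - 5 = 25*(-5) - 5 = -125 - 5 = -130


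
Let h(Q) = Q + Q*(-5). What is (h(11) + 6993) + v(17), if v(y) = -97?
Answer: 6852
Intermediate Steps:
h(Q) = -4*Q (h(Q) = Q - 5*Q = -4*Q)
(h(11) + 6993) + v(17) = (-4*11 + 6993) - 97 = (-44 + 6993) - 97 = 6949 - 97 = 6852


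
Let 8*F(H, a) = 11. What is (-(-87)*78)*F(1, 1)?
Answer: 37323/4 ≈ 9330.8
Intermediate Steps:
F(H, a) = 11/8 (F(H, a) = (1/8)*11 = 11/8)
(-(-87)*78)*F(1, 1) = -(-87)*78*(11/8) = -87*(-78)*(11/8) = 6786*(11/8) = 37323/4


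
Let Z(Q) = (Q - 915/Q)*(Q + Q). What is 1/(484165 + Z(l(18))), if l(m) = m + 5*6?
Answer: 1/486943 ≈ 2.0536e-6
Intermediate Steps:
l(m) = 30 + m (l(m) = m + 30 = 30 + m)
Z(Q) = 2*Q*(Q - 915/Q) (Z(Q) = (Q - 915/Q)*(2*Q) = 2*Q*(Q - 915/Q))
1/(484165 + Z(l(18))) = 1/(484165 + (-1830 + 2*(30 + 18)²)) = 1/(484165 + (-1830 + 2*48²)) = 1/(484165 + (-1830 + 2*2304)) = 1/(484165 + (-1830 + 4608)) = 1/(484165 + 2778) = 1/486943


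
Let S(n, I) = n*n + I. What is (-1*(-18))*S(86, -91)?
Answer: 131490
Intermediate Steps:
S(n, I) = I + n² (S(n, I) = n² + I = I + n²)
(-1*(-18))*S(86, -91) = (-1*(-18))*(-91 + 86²) = 18*(-91 + 7396) = 18*7305 = 131490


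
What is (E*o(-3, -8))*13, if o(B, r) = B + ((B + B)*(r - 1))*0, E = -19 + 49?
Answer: -1170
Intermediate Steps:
E = 30
o(B, r) = B (o(B, r) = B + ((2*B)*(-1 + r))*0 = B + (2*B*(-1 + r))*0 = B + 0 = B)
(E*o(-3, -8))*13 = (30*(-3))*13 = -90*13 = -1170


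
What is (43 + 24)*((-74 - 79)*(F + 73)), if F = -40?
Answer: -338283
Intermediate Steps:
(43 + 24)*((-74 - 79)*(F + 73)) = (43 + 24)*((-74 - 79)*(-40 + 73)) = 67*(-153*33) = 67*(-5049) = -338283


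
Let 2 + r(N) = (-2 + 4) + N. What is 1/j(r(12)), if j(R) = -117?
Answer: -1/117 ≈ -0.0085470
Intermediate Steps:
r(N) = N (r(N) = -2 + ((-2 + 4) + N) = -2 + (2 + N) = N)
1/j(r(12)) = 1/(-117) = -1/117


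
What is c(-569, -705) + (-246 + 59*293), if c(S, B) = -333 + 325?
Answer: 17033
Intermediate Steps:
c(S, B) = -8
c(-569, -705) + (-246 + 59*293) = -8 + (-246 + 59*293) = -8 + (-246 + 17287) = -8 + 17041 = 17033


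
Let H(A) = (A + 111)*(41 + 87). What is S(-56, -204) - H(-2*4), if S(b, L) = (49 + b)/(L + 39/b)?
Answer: -151127800/11463 ≈ -13184.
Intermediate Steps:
S(b, L) = (49 + b)/(L + 39/b)
H(A) = 14208 + 128*A (H(A) = (111 + A)*128 = 14208 + 128*A)
S(-56, -204) - H(-2*4) = -56*(49 - 56)/(39 - 204*(-56)) - (14208 + 128*(-2*4)) = -56*(-7)/(39 + 11424) - (14208 + 128*(-8)) = -56*(-7)/11463 - (14208 - 1024) = -56*1/11463*(-7) - 1*13184 = 392/11463 - 13184 = -151127800/11463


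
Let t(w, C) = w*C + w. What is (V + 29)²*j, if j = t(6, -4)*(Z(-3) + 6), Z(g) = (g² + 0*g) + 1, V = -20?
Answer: -23328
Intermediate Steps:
Z(g) = 1 + g² (Z(g) = (g² + 0) + 1 = g² + 1 = 1 + g²)
t(w, C) = w + C*w (t(w, C) = C*w + w = w + C*w)
j = -288 (j = (6*(1 - 4))*((1 + (-3)²) + 6) = (6*(-3))*((1 + 9) + 6) = -18*(10 + 6) = -18*16 = -288)
(V + 29)²*j = (-20 + 29)²*(-288) = 9²*(-288) = 81*(-288) = -23328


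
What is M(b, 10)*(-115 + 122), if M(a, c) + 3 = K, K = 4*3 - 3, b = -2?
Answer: 42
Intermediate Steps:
K = 9 (K = 12 - 3 = 9)
M(a, c) = 6 (M(a, c) = -3 + 9 = 6)
M(b, 10)*(-115 + 122) = 6*(-115 + 122) = 6*7 = 42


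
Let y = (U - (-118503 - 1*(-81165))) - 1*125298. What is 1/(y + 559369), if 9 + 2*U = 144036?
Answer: 2/1086845 ≈ 1.8402e-6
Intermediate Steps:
U = 144027/2 (U = -9/2 + (1/2)*144036 = -9/2 + 72018 = 144027/2 ≈ 72014.)
y = -31893/2 (y = (144027/2 - (-118503 - 1*(-81165))) - 1*125298 = (144027/2 - (-118503 + 81165)) - 125298 = (144027/2 - 1*(-37338)) - 125298 = (144027/2 + 37338) - 125298 = 218703/2 - 125298 = -31893/2 ≈ -15947.)
1/(y + 559369) = 1/(-31893/2 + 559369) = 1/(1086845/2) = 2/1086845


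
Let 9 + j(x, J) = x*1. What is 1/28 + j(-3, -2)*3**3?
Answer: -9071/28 ≈ -323.96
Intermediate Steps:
j(x, J) = -9 + x (j(x, J) = -9 + x*1 = -9 + x)
1/28 + j(-3, -2)*3**3 = 1/28 + (-9 - 3)*3**3 = 1/28 - 12*27 = 1/28 - 324 = -9071/28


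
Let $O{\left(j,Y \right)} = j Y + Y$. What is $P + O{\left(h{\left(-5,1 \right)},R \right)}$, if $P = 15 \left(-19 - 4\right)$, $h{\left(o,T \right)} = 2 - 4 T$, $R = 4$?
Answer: $-349$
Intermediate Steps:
$O{\left(j,Y \right)} = Y + Y j$ ($O{\left(j,Y \right)} = Y j + Y = Y + Y j$)
$P = -345$ ($P = 15 \left(-23\right) = -345$)
$P + O{\left(h{\left(-5,1 \right)},R \right)} = -345 + 4 \left(1 + \left(2 - 4\right)\right) = -345 + 4 \left(1 - 2\right) = -345 + 4 \left(-1\right) = -345 - 4 = -349$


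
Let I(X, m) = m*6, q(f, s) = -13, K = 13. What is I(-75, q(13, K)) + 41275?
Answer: 41197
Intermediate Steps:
I(X, m) = 6*m
I(-75, q(13, K)) + 41275 = 6*(-13) + 41275 = -78 + 41275 = 41197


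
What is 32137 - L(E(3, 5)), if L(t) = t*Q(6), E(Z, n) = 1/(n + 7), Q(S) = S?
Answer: 64273/2 ≈ 32137.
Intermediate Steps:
E(Z, n) = 1/(7 + n)
L(t) = 6*t (L(t) = t*6 = 6*t)
32137 - L(E(3, 5)) = 32137 - 6/(7 + 5) = 32137 - 6/12 = 32137 - 1*1/2 = 32137 - 1/2 = 64273/2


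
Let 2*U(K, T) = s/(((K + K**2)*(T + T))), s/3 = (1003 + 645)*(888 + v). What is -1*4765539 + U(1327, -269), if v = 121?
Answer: -564772204866705/118511716 ≈ -4.7655e+6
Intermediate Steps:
s = 4988496 (s = 3*((1003 + 645)*(888 + 121)) = 3*(1648*1009) = 3*1662832 = 4988496)
U(K, T) = 1247124/(T*(K + K**2)) (U(K, T) = (4988496/(((K + K**2)*(T + T))))/2 = (4988496/(((K + K**2)*(2*T))))/2 = (4988496/((2*T*(K + K**2))))/2 = (4988496*(1/(2*T*(K + K**2))))/2 = (2494248/(T*(K + K**2)))/2 = 1247124/(T*(K + K**2)))
-1*4765539 + U(1327, -269) = -1*4765539 + 1247124/(1327*(-269)*(1 + 1327)) = -4765539 + 1247124*(1/1327)*(-1/269)/1328 = -4765539 + 1247124*(1/1327)*(-1/269)*(1/1328) = -4765539 - 311781/118511716 = -564772204866705/118511716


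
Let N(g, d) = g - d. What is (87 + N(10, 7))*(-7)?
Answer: -630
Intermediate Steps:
(87 + N(10, 7))*(-7) = (87 + (10 - 1*7))*(-7) = (87 + (10 - 7))*(-7) = (87 + 3)*(-7) = 90*(-7) = -630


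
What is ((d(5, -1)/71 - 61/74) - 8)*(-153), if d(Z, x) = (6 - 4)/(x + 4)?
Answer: 7085991/5254 ≈ 1348.7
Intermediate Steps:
d(Z, x) = 2/(4 + x)
((d(5, -1)/71 - 61/74) - 8)*(-153) = (((2/(4 - 1))/71 - 61/74) - 8)*(-153) = (((2/3)*(1/71) - 61*1/74) - 8)*(-153) = (((2*(1/3))*(1/71) - 61/74) - 8)*(-153) = (((2/3)*(1/71) - 61/74) - 8)*(-153) = ((2/213 - 61/74) - 8)*(-153) = (-12845/15762 - 8)*(-153) = -138941/15762*(-153) = 7085991/5254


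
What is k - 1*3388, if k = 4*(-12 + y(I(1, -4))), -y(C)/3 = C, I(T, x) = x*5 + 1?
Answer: -3208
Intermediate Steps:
I(T, x) = 1 + 5*x (I(T, x) = 5*x + 1 = 1 + 5*x)
y(C) = -3*C
k = 180 (k = 4*(-12 - 3*(1 + 5*(-4))) = 4*(-12 - 3*(1 - 20)) = 4*(-12 - 3*(-19)) = 4*(-12 + 57) = 4*45 = 180)
k - 1*3388 = 180 - 1*3388 = 180 - 3388 = -3208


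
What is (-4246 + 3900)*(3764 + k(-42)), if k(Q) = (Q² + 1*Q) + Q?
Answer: -1883624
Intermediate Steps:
k(Q) = Q² + 2*Q (k(Q) = (Q² + Q) + Q = (Q + Q²) + Q = Q² + 2*Q)
(-4246 + 3900)*(3764 + k(-42)) = (-4246 + 3900)*(3764 - 42*(2 - 42)) = -346*(3764 - 42*(-40)) = -346*(3764 + 1680) = -346*5444 = -1883624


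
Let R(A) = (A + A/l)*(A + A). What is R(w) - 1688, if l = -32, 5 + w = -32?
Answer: 15431/16 ≈ 964.44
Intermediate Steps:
w = -37 (w = -5 - 32 = -37)
R(A) = 31*A**2/16 (R(A) = (A + A/(-32))*(A + A) = (A + A*(-1/32))*(2*A) = (A - A/32)*(2*A) = (31*A/32)*(2*A) = 31*A**2/16)
R(w) - 1688 = (31/16)*(-37)**2 - 1688 = (31/16)*1369 - 1688 = 42439/16 - 1688 = 15431/16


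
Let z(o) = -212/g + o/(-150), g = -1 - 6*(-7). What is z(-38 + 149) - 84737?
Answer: -173722967/2050 ≈ -84743.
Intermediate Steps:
g = 41 (g = -1 + 42 = 41)
z(o) = -212/41 - o/150 (z(o) = -212/41 + o/(-150) = -212*1/41 + o*(-1/150) = -212/41 - o/150)
z(-38 + 149) - 84737 = (-212/41 - (-38 + 149)/150) - 84737 = (-212/41 - 1/150*111) - 84737 = (-212/41 - 37/50) - 84737 = -12117/2050 - 84737 = -173722967/2050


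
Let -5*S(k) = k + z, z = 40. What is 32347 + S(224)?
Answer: 161471/5 ≈ 32294.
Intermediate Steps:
S(k) = -8 - k/5 (S(k) = -(k + 40)/5 = -(40 + k)/5 = -8 - k/5)
32347 + S(224) = 32347 + (-8 - ⅕*224) = 32347 + (-8 - 224/5) = 32347 - 264/5 = 161471/5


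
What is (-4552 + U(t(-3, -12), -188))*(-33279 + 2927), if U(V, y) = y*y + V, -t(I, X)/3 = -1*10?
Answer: -935509344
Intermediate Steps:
t(I, X) = 30 (t(I, X) = -(-3)*10 = -3*(-10) = 30)
U(V, y) = V + y**2 (U(V, y) = y**2 + V = V + y**2)
(-4552 + U(t(-3, -12), -188))*(-33279 + 2927) = (-4552 + (30 + (-188)**2))*(-33279 + 2927) = (-4552 + (30 + 35344))*(-30352) = (-4552 + 35374)*(-30352) = 30822*(-30352) = -935509344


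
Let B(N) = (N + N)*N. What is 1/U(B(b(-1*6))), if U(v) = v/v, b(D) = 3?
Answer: 1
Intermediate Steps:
B(N) = 2*N² (B(N) = (2*N)*N = 2*N²)
U(v) = 1
1/U(B(b(-1*6))) = 1/1 = 1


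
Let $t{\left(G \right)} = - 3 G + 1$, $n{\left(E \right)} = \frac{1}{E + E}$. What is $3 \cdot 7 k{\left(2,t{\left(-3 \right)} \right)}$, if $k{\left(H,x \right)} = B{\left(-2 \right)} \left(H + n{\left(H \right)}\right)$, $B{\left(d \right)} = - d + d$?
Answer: $0$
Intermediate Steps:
$B{\left(d \right)} = 0$
$n{\left(E \right)} = \frac{1}{2 E}$
$t{\left(G \right)} = 1 - 3 G$
$k{\left(H,x \right)} = 0$ ($k{\left(H,x \right)} = 0 \left(H + \frac{1}{2 H}\right) = 0$)
$3 \cdot 7 k{\left(2,t{\left(-3 \right)} \right)} = 3 \cdot 7 \cdot 0 = 21 \cdot 0 = 0$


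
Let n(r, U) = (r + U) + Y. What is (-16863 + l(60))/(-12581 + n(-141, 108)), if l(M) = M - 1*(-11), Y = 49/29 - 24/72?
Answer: 365226/274325 ≈ 1.3314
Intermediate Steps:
Y = 118/87 (Y = 49*(1/29) - 24*1/72 = 49/29 - ⅓ = 118/87 ≈ 1.3563)
n(r, U) = 118/87 + U + r (n(r, U) = (r + U) + 118/87 = (U + r) + 118/87 = 118/87 + U + r)
l(M) = 11 + M (l(M) = M + 11 = 11 + M)
(-16863 + l(60))/(-12581 + n(-141, 108)) = (-16863 + (11 + 60))/(-12581 + (118/87 + 108 - 141)) = (-16863 + 71)/(-12581 - 2753/87) = -16792/(-1097300/87) = -16792*(-87/1097300) = 365226/274325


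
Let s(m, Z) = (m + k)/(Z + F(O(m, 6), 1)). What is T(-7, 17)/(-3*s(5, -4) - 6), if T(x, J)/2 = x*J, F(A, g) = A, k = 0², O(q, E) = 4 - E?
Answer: 68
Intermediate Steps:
k = 0
s(m, Z) = m/(-2 + Z) (s(m, Z) = (m + 0)/(Z + (4 - 1*6)) = m/(Z + (4 - 6)) = m/(Z - 2) = m/(-2 + Z))
T(x, J) = 2*J*x (T(x, J) = 2*(x*J) = 2*(J*x) = 2*J*x)
T(-7, 17)/(-3*s(5, -4) - 6) = (2*17*(-7))/(-15/(-2 - 4) - 6) = -238/(-15/(-6) - 6) = -238/(-15*(-1)/6 - 6) = -238/(-3*(-⅚) - 6) = -238/(5/2 - 6) = -238/(-7/2) = -238*(-2/7) = 68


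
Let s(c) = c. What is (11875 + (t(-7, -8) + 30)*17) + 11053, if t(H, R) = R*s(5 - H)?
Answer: 21806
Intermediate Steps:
t(H, R) = R*(5 - H)
(11875 + (t(-7, -8) + 30)*17) + 11053 = (11875 + (-8*(5 - 1*(-7)) + 30)*17) + 11053 = (11875 + (-8*(5 + 7) + 30)*17) + 11053 = (11875 + (-8*12 + 30)*17) + 11053 = (11875 + (-96 + 30)*17) + 11053 = (11875 - 66*17) + 11053 = (11875 - 1122) + 11053 = 10753 + 11053 = 21806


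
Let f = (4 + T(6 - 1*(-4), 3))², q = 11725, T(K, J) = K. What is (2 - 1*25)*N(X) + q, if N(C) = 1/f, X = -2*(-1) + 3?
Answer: 2298077/196 ≈ 11725.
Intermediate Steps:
f = 196 (f = (4 + (6 - 1*(-4)))² = (4 + (6 + 4))² = (4 + 10)² = 14² = 196)
X = 5 (X = 2 + 3 = 5)
N(C) = 1/196
(2 - 1*25)*N(X) + q = (2 - 1*25)*(1/196) + 11725 = (2 - 25)*(1/196) + 11725 = -23*1/196 + 11725 = -23/196 + 11725 = 2298077/196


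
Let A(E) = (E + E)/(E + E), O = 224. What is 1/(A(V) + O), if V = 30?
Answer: 1/225 ≈ 0.0044444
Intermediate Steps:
A(E) = 1 (A(E) = (2*E)/((2*E)) = (2*E)*(1/(2*E)) = 1)
1/(A(V) + O) = 1/(1 + 224) = 1/225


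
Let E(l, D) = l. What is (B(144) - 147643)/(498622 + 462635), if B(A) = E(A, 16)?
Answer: -13409/87387 ≈ -0.15344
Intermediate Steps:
B(A) = A
(B(144) - 147643)/(498622 + 462635) = (144 - 147643)/(498622 + 462635) = -147499/961257 = -147499*1/961257 = -13409/87387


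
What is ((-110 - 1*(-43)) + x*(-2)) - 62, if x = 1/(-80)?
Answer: -5159/40 ≈ -128.98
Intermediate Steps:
x = -1/80 ≈ -0.012500
((-110 - 1*(-43)) + x*(-2)) - 62 = ((-110 - 1*(-43)) - 1/80*(-2)) - 62 = ((-110 + 43) + 1/40) - 62 = (-67 + 1/40) - 62 = -2679/40 - 62 = -5159/40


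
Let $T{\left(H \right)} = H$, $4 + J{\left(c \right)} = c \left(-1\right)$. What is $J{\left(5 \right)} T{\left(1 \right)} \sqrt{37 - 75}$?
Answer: $- 9 i \sqrt{38} \approx - 55.48 i$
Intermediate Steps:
$J{\left(c \right)} = -4 - c$ ($J{\left(c \right)} = -4 + c \left(-1\right) = -4 - c$)
$J{\left(5 \right)} T{\left(1 \right)} \sqrt{37 - 75} = \left(-4 - 5\right) 1 \sqrt{37 - 75} = \left(-4 - 5\right) 1 \sqrt{-38} = - 9 \cdot 1 i \sqrt{38} = - 9 i \sqrt{38}$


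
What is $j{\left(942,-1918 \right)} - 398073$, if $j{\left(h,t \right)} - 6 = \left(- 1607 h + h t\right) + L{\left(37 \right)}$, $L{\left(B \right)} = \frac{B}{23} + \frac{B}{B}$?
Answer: $- \frac{85528131}{23} \approx -3.7186 \cdot 10^{6}$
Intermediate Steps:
$L{\left(B \right)} = 1 + \frac{B}{23}$ ($L{\left(B \right)} = B \frac{1}{23} + 1 = \frac{B}{23} + 1 = 1 + \frac{B}{23}$)
$j{\left(h,t \right)} = \frac{198}{23} - 1607 h + h t$ ($j{\left(h,t \right)} = 6 + \left(\left(- 1607 h + h t\right) + \left(1 + \frac{1}{23} \cdot 37\right)\right) = 6 + \left(\left(- 1607 h + h t\right) + \left(1 + \frac{37}{23}\right)\right) = 6 + \left(\left(- 1607 h + h t\right) + \frac{60}{23}\right) = 6 + \left(\frac{60}{23} - 1607 h + h t\right) = \frac{198}{23} - 1607 h + h t$)
$j{\left(942,-1918 \right)} - 398073 = \left(\frac{198}{23} - 1513794 + 942 \left(-1918\right)\right) - 398073 = \left(\frac{198}{23} - 1513794 - 1806756\right) - 398073 = - \frac{76372452}{23} - 398073 = - \frac{85528131}{23}$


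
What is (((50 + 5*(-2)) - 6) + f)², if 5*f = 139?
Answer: 95481/25 ≈ 3819.2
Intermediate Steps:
f = 139/5 (f = (⅕)*139 = 139/5 ≈ 27.800)
(((50 + 5*(-2)) - 6) + f)² = (((50 + 5*(-2)) - 6) + 139/5)² = (((50 - 10) - 6) + 139/5)² = ((40 - 6) + 139/5)² = (34 + 139/5)² = (309/5)² = 95481/25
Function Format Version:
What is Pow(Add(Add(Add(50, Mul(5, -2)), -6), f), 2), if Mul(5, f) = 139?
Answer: Rational(95481, 25) ≈ 3819.2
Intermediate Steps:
f = Rational(139, 5) (f = Mul(Rational(1, 5), 139) = Rational(139, 5) ≈ 27.800)
Pow(Add(Add(Add(50, Mul(5, -2)), -6), f), 2) = Pow(Add(Add(Add(50, Mul(5, -2)), -6), Rational(139, 5)), 2) = Pow(Add(Add(Add(50, -10), -6), Rational(139, 5)), 2) = Pow(Add(Add(40, -6), Rational(139, 5)), 2) = Pow(Add(34, Rational(139, 5)), 2) = Pow(Rational(309, 5), 2) = Rational(95481, 25)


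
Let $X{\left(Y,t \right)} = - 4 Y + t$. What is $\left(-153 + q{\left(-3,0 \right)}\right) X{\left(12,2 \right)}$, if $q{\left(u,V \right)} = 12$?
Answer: $6486$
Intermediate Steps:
$X{\left(Y,t \right)} = t - 4 Y$
$\left(-153 + q{\left(-3,0 \right)}\right) X{\left(12,2 \right)} = \left(-153 + 12\right) \left(2 - 48\right) = - 141 \left(2 - 48\right) = \left(-141\right) \left(-46\right) = 6486$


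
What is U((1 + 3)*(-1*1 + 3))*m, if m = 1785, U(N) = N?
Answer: 14280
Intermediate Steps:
U((1 + 3)*(-1*1 + 3))*m = ((1 + 3)*(-1*1 + 3))*1785 = (4*(-1 + 3))*1785 = (4*2)*1785 = 8*1785 = 14280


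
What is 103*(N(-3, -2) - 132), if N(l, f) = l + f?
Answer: -14111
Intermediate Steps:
N(l, f) = f + l
103*(N(-3, -2) - 132) = 103*((-2 - 3) - 132) = 103*(-5 - 132) = 103*(-137) = -14111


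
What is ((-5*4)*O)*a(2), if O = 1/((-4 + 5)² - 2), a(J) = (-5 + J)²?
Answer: 180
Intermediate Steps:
O = -1 (O = 1/(1² - 2) = 1/(1 - 2) = 1/(-1) = -1)
((-5*4)*O)*a(2) = (-5*4*(-1))*(-5 + 2)² = -20*(-1)*(-3)² = 20*9 = 180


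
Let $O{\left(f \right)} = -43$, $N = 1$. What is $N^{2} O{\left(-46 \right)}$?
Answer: $-43$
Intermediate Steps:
$N^{2} O{\left(-46 \right)} = 1^{2} \left(-43\right) = 1 \left(-43\right) = -43$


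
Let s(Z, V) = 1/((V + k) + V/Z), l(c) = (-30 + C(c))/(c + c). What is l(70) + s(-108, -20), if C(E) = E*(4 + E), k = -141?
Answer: 558938/15197 ≈ 36.779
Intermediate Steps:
l(c) = (-30 + c*(4 + c))/(2*c) (l(c) = (-30 + c*(4 + c))/(c + c) = (-30 + c*(4 + c))/((2*c)) = (-30 + c*(4 + c))*(1/(2*c)) = (-30 + c*(4 + c))/(2*c))
s(Z, V) = 1/(-141 + V + V/Z) (s(Z, V) = 1/((V - 141) + V/Z) = 1/((-141 + V) + V/Z) = 1/(-141 + V + V/Z))
l(70) + s(-108, -20) = (2 + (1/2)*70 - 15/70) - 108/(-20 - 141*(-108) - 20*(-108)) = (2 + 35 - 15*1/70) - 108/(-20 + 15228 + 2160) = (2 + 35 - 3/14) - 108/17368 = 515/14 - 108*1/17368 = 515/14 - 27/4342 = 558938/15197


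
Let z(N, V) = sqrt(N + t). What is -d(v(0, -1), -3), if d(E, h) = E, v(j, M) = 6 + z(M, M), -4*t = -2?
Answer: -6 - I*sqrt(2)/2 ≈ -6.0 - 0.70711*I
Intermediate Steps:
t = 1/2 (t = -1/4*(-2) = 1/2 ≈ 0.50000)
z(N, V) = sqrt(1/2 + N) (z(N, V) = sqrt(N + 1/2) = sqrt(1/2 + N))
v(j, M) = 6 + sqrt(2 + 4*M)/2
-d(v(0, -1), -3) = -(6 + sqrt(2 + 4*(-1))/2) = -(6 + sqrt(2 - 4)/2) = -(6 + sqrt(-2)/2) = -(6 + (I*sqrt(2))/2) = -(6 + I*sqrt(2)/2) = -6 - I*sqrt(2)/2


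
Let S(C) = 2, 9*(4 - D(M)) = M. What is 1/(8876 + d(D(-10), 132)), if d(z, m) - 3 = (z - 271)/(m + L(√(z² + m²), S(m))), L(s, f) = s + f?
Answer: 360939946/3179167085901 - 4786*√353365/3179167085901 ≈ 0.00011264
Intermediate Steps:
D(M) = 4 - M/9
L(s, f) = f + s
d(z, m) = 3 + (-271 + z)/(2 + m + √(m² + z²)) (d(z, m) = 3 + (z - 271)/(m + (2 + √(z² + m²))) = 3 + (-271 + z)/(m + (2 + √(m² + z²))) = 3 + (-271 + z)/(2 + m + √(m² + z²)))
1/(8876 + d(D(-10), 132)) = 1/(8876 + (-265 + (4 - ⅑*(-10)) + 3*132 + 3*√(132² + (4 - ⅑*(-10))²))/(2 + 132 + √(132² + (4 - ⅑*(-10))²))) = 1/(8876 + (-265 + (4 + 10/9) + 396 + 3*√(17424 + (4 + 10/9)²))/(2 + 132 + √(17424 + (4 + 10/9)²))) = 1/(8876 + (-265 + 46/9 + 396 + 3*√(17424 + (46/9)²))/(2 + 132 + √(17424 + (46/9)²))) = 1/(8876 + (-265 + 46/9 + 396 + 3*√(17424 + 2116/81))/(2 + 132 + √(17424 + 2116/81))) = 1/(8876 + (-265 + 46/9 + 396 + 3*√(1413460/81))/(2 + 132 + √(1413460/81))) = 1/(8876 + (-265 + 46/9 + 396 + 3*(2*√353365/9))/(2 + 132 + 2*√353365/9)) = 1/(8876 + (-265 + 46/9 + 396 + 2*√353365/3)/(134 + 2*√353365/9)) = 1/(8876 + (1225/9 + 2*√353365/3)/(134 + 2*√353365/9))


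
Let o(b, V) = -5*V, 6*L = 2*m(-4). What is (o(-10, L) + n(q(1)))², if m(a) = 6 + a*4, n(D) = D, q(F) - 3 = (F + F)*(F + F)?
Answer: 5041/9 ≈ 560.11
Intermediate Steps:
q(F) = 3 + 4*F² (q(F) = 3 + (F + F)*(F + F) = 3 + (2*F)*(2*F) = 3 + 4*F²)
m(a) = 6 + 4*a
L = -10/3 (L = (2*(6 + 4*(-4)))/6 = (2*(6 - 16))/6 = (2*(-10))/6 = (⅙)*(-20) = -10/3 ≈ -3.3333)
(o(-10, L) + n(q(1)))² = (-5*(-10/3) + (3 + 4*1²))² = (50/3 + (3 + 4*1))² = (50/3 + (3 + 4))² = (50/3 + 7)² = (71/3)² = 5041/9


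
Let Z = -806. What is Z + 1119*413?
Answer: 461341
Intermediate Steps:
Z + 1119*413 = -806 + 1119*413 = -806 + 462147 = 461341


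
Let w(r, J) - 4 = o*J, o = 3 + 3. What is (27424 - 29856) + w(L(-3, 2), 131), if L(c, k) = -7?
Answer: -1642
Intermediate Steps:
o = 6
w(r, J) = 4 + 6*J
(27424 - 29856) + w(L(-3, 2), 131) = (27424 - 29856) + (4 + 6*131) = -2432 + (4 + 786) = -2432 + 790 = -1642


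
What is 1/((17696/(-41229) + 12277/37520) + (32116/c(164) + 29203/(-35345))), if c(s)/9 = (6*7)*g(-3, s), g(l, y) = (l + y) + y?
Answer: -710782897078800/473952155143427 ≈ -1.4997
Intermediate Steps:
g(l, y) = l + 2*y
c(s) = -1134 + 756*s (c(s) = 9*((6*7)*(-3 + 2*s)) = 9*(42*(-3 + 2*s)) = 9*(-126 + 84*s) = -1134 + 756*s)
1/((17696/(-41229) + 12277/37520) + (32116/c(164) + 29203/(-35345))) = 1/((17696/(-41229) + 12277/37520) + (32116/(-1134 + 756*164) + 29203/(-35345))) = 1/((17696*(-1/41229) + 12277*(1/37520)) + (32116/(-1134 + 123984) + 29203*(-1/35345))) = 1/((-17696/41229 + 12277/37520) + (32116/122850 - 29203/35345)) = 1/(-157785487/1546912080 + (32116*(1/122850) - 29203/35345)) = 1/(-157785487/1546912080 + (2294/8775 - 29203/35345)) = 1/(-157785487/1546912080 - 35034979/62030475) = 1/(-473952155143427/710782897078800) = -710782897078800/473952155143427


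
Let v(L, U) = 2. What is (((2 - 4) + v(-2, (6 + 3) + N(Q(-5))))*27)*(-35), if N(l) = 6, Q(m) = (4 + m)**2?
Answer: 0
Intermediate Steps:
(((2 - 4) + v(-2, (6 + 3) + N(Q(-5))))*27)*(-35) = (((2 - 4) + 2)*27)*(-35) = ((-2 + 2)*27)*(-35) = (0*27)*(-35) = 0*(-35) = 0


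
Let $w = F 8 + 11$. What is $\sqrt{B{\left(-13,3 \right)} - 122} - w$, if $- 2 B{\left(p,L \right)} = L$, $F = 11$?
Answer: $-99 + \frac{i \sqrt{494}}{2} \approx -99.0 + 11.113 i$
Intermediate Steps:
$w = 99$ ($w = 11 \cdot 8 + 11 = 88 + 11 = 99$)
$B{\left(p,L \right)} = - \frac{L}{2}$
$\sqrt{B{\left(-13,3 \right)} - 122} - w = \sqrt{\left(- \frac{1}{2}\right) 3 - 122} - 99 = \sqrt{- \frac{3}{2} - 122} - 99 = \sqrt{- \frac{247}{2}} - 99 = \frac{i \sqrt{494}}{2} - 99 = -99 + \frac{i \sqrt{494}}{2}$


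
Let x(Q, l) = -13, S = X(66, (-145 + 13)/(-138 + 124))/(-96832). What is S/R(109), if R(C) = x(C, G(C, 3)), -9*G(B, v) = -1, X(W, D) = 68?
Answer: 1/18512 ≈ 5.4019e-5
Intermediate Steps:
G(B, v) = ⅑ (G(B, v) = -⅑*(-1) = ⅑)
S = -1/1424 (S = 68/(-96832) = 68*(-1/96832) = -1/1424 ≈ -0.00070225)
R(C) = -13
S/R(109) = -1/1424/(-13) = -1/1424*(-1/13) = 1/18512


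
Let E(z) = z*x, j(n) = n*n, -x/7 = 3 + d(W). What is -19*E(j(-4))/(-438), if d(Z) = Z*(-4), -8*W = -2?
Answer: -2128/219 ≈ -9.7169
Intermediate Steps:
W = ¼ (W = -⅛*(-2) = ¼ ≈ 0.25000)
d(Z) = -4*Z
x = -14 (x = -7*(3 - 4*¼) = -7*(3 - 1) = -7*2 = -14)
j(n) = n²
E(z) = -14*z (E(z) = z*(-14) = -14*z)
-19*E(j(-4))/(-438) = -(-266)*(-4)²/(-438) = -(-266)*16*(-1/438) = -19*(-224)*(-1/438) = 4256*(-1/438) = -2128/219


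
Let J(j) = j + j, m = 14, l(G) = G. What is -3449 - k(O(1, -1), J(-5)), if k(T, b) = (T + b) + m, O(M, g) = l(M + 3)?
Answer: -3457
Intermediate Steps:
O(M, g) = 3 + M (O(M, g) = M + 3 = 3 + M)
J(j) = 2*j
k(T, b) = 14 + T + b (k(T, b) = (T + b) + 14 = 14 + T + b)
-3449 - k(O(1, -1), J(-5)) = -3449 - (14 + (3 + 1) + 2*(-5)) = -3449 - (14 + 4 - 10) = -3449 - 1*8 = -3449 - 8 = -3457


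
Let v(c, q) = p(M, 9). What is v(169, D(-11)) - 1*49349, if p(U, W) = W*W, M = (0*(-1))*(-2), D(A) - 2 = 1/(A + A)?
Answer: -49268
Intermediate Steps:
D(A) = 2 + 1/(2*A) (D(A) = 2 + 1/(A + A) = 2 + 1/(2*A))
M = 0 (M = 0*(-2) = 0)
p(U, W) = W**2
v(c, q) = 81 (v(c, q) = 9**2 = 81)
v(169, D(-11)) - 1*49349 = 81 - 1*49349 = 81 - 49349 = -49268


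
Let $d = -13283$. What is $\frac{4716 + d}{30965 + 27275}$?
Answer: $- \frac{659}{4480} \approx -0.1471$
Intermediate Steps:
$\frac{4716 + d}{30965 + 27275} = \frac{4716 - 13283}{30965 + 27275} = - \frac{8567}{58240} = \left(-8567\right) \frac{1}{58240} = - \frac{659}{4480}$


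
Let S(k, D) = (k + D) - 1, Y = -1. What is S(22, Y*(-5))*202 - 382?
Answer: 4870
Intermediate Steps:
S(k, D) = -1 + D + k (S(k, D) = (D + k) - 1 = -1 + D + k)
S(22, Y*(-5))*202 - 382 = (-1 - 1*(-5) + 22)*202 - 382 = (-1 + 5 + 22)*202 - 382 = 26*202 - 382 = 5252 - 382 = 4870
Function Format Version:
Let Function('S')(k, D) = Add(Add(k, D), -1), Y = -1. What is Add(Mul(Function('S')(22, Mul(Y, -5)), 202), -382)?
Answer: 4870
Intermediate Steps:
Function('S')(k, D) = Add(-1, D, k) (Function('S')(k, D) = Add(Add(D, k), -1) = Add(-1, D, k))
Add(Mul(Function('S')(22, Mul(Y, -5)), 202), -382) = Add(Mul(Add(-1, Mul(-1, -5), 22), 202), -382) = Add(Mul(Add(-1, 5, 22), 202), -382) = Add(Mul(26, 202), -382) = Add(5252, -382) = 4870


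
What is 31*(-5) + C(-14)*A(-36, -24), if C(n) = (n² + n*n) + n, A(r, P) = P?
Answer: -9227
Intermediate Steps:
C(n) = n + 2*n² (C(n) = (n² + n²) + n = 2*n² + n = n + 2*n²)
31*(-5) + C(-14)*A(-36, -24) = 31*(-5) - 14*(1 + 2*(-14))*(-24) = -155 - 14*(1 - 28)*(-24) = -155 - 14*(-27)*(-24) = -155 + 378*(-24) = -155 - 9072 = -9227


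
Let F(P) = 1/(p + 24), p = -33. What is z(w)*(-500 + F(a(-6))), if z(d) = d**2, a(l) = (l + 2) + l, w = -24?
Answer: -288064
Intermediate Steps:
a(l) = 2 + 2*l (a(l) = (2 + l) + l = 2 + 2*l)
F(P) = -1/9 (F(P) = 1/(-33 + 24) = 1/(-9) = -1/9)
z(w)*(-500 + F(a(-6))) = (-24)**2*(-500 - 1/9) = 576*(-4501/9) = -288064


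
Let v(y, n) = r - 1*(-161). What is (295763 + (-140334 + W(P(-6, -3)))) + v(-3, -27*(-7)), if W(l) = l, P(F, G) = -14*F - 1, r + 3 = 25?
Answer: 155695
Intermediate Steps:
r = 22 (r = -3 + 25 = 22)
v(y, n) = 183 (v(y, n) = 22 - 1*(-161) = 22 + 161 = 183)
P(F, G) = -1 - 14*F
(295763 + (-140334 + W(P(-6, -3)))) + v(-3, -27*(-7)) = (295763 + (-140334 + (-1 - 14*(-6)))) + 183 = (295763 + (-140334 + (-1 + 84))) + 183 = (295763 + (-140334 + 83)) + 183 = (295763 - 140251) + 183 = 155512 + 183 = 155695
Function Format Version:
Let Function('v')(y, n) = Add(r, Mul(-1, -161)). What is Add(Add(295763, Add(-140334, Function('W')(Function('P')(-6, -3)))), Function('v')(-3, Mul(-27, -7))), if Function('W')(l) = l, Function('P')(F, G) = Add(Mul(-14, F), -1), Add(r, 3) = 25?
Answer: 155695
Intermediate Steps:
r = 22 (r = Add(-3, 25) = 22)
Function('v')(y, n) = 183 (Function('v')(y, n) = Add(22, Mul(-1, -161)) = Add(22, 161) = 183)
Function('P')(F, G) = Add(-1, Mul(-14, F))
Add(Add(295763, Add(-140334, Function('W')(Function('P')(-6, -3)))), Function('v')(-3, Mul(-27, -7))) = Add(Add(295763, Add(-140334, Add(-1, Mul(-14, -6)))), 183) = Add(Add(295763, Add(-140334, Add(-1, 84))), 183) = Add(Add(295763, Add(-140334, 83)), 183) = Add(Add(295763, -140251), 183) = Add(155512, 183) = 155695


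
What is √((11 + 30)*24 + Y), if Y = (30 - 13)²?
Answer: √1273 ≈ 35.679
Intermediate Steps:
Y = 289 (Y = 17² = 289)
√((11 + 30)*24 + Y) = √((11 + 30)*24 + 289) = √(41*24 + 289) = √(984 + 289) = √1273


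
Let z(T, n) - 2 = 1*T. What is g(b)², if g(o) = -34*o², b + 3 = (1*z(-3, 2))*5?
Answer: 4734976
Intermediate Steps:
z(T, n) = 2 + T (z(T, n) = 2 + 1*T = 2 + T)
b = -8 (b = -3 + (1*(2 - 3))*5 = -3 + (1*(-1))*5 = -3 - 1*5 = -3 - 5 = -8)
g(b)² = (-34*(-8)²)² = (-34*64)² = (-2176)² = 4734976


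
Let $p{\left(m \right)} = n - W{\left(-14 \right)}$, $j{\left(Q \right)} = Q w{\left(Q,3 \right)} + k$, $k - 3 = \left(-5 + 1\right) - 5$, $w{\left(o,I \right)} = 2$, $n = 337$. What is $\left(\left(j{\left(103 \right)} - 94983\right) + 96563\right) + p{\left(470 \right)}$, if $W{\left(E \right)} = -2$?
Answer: $2119$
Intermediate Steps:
$k = -6$ ($k = 3 + \left(\left(-5 + 1\right) - 5\right) = 3 - 9 = -6$)
$j{\left(Q \right)} = -6 + 2 Q$ ($j{\left(Q \right)} = Q 2 - 6 = 2 Q - 6 = -6 + 2 Q$)
$p{\left(m \right)} = 339$ ($p{\left(m \right)} = 337 - -2 = 337 + 2 = 339$)
$\left(\left(j{\left(103 \right)} - 94983\right) + 96563\right) + p{\left(470 \right)} = \left(\left(\left(-6 + 2 \cdot 103\right) - 94983\right) + 96563\right) + 339 = \left(\left(\left(-6 + 206\right) - 94983\right) + 96563\right) + 339 = \left(\left(200 - 94983\right) + 96563\right) + 339 = \left(-94783 + 96563\right) + 339 = 1780 + 339 = 2119$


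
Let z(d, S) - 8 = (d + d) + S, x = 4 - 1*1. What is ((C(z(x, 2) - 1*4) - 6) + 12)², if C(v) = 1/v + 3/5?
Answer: 160801/3600 ≈ 44.667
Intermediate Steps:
x = 3 (x = 4 - 1 = 3)
z(d, S) = 8 + S + 2*d (z(d, S) = 8 + ((d + d) + S) = 8 + (2*d + S) = 8 + (S + 2*d) = 8 + S + 2*d)
C(v) = ⅗ + 1/v (C(v) = 1/v + 3*(⅕) = 1/v + ⅗ = ⅗ + 1/v)
((C(z(x, 2) - 1*4) - 6) + 12)² = (((⅗ + 1/((8 + 2 + 2*3) - 1*4)) - 6) + 12)² = (((⅗ + 1/((8 + 2 + 6) - 4)) - 6) + 12)² = (((⅗ + 1/(16 - 4)) - 6) + 12)² = (((⅗ + 1/12) - 6) + 12)² = ((41/60 - 6) + 12)² = (-319/60 + 12)² = (401/60)² = 160801/3600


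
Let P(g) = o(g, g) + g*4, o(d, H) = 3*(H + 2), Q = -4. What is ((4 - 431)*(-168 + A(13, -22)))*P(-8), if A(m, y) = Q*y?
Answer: -1708000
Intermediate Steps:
o(d, H) = 6 + 3*H (o(d, H) = 3*(2 + H) = 6 + 3*H)
A(m, y) = -4*y
P(g) = 6 + 7*g (P(g) = (6 + 3*g) + g*4 = (6 + 3*g) + 4*g = 6 + 7*g)
((4 - 431)*(-168 + A(13, -22)))*P(-8) = ((4 - 431)*(-168 - 4*(-22)))*(6 + 7*(-8)) = (-427*(-168 + 88))*(6 - 56) = -427*(-80)*(-50) = 34160*(-50) = -1708000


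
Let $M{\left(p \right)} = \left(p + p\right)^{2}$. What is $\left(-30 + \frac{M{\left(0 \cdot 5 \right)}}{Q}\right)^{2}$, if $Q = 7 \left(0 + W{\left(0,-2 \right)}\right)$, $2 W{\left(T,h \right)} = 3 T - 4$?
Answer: $900$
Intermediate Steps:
$M{\left(p \right)} = 4 p^{2}$ ($M{\left(p \right)} = \left(2 p\right)^{2} = 4 p^{2}$)
$W{\left(T,h \right)} = -2 + \frac{3 T}{2}$ ($W{\left(T,h \right)} = \frac{3 T - 4}{2} = \frac{-4 + 3 T}{2} = -2 + \frac{3 T}{2}$)
$Q = -14$ ($Q = 7 \left(0 + \left(-2 + \frac{3}{2} \cdot 0\right)\right) = 7 \left(0 + \left(-2 + 0\right)\right) = 7 \left(0 - 2\right) = 7 \left(-2\right) = -14$)
$\left(-30 + \frac{M{\left(0 \cdot 5 \right)}}{Q}\right)^{2} = \left(-30 + \frac{4 \left(0 \cdot 5\right)^{2}}{-14}\right)^{2} = \left(-30 + 4 \cdot 0^{2} \left(- \frac{1}{14}\right)\right)^{2} = \left(-30 + 4 \cdot 0 \left(- \frac{1}{14}\right)\right)^{2} = \left(-30 + 0 \left(- \frac{1}{14}\right)\right)^{2} = \left(-30 + 0\right)^{2} = \left(-30\right)^{2} = 900$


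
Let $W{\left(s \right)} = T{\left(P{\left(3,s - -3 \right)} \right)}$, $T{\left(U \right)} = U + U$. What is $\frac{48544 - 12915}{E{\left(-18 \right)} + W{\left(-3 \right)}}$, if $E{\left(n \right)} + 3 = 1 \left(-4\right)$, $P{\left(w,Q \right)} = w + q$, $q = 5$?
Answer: $\frac{35629}{9} \approx 3958.8$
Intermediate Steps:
$P{\left(w,Q \right)} = 5 + w$ ($P{\left(w,Q \right)} = w + 5 = 5 + w$)
$T{\left(U \right)} = 2 U$
$W{\left(s \right)} = 16$ ($W{\left(s \right)} = 2 \left(5 + 3\right) = 2 \cdot 8 = 16$)
$E{\left(n \right)} = -7$ ($E{\left(n \right)} = -3 + 1 \left(-4\right) = -3 - 4 = -7$)
$\frac{48544 - 12915}{E{\left(-18 \right)} + W{\left(-3 \right)}} = \frac{48544 - 12915}{-7 + 16} = \frac{35629}{9}$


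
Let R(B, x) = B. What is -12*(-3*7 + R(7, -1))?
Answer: 168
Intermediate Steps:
-12*(-3*7 + R(7, -1)) = -12*(-3*7 + 7) = -12*(-21 + 7) = -12*(-14) = 168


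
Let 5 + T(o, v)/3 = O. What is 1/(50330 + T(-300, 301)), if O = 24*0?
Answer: 1/50315 ≈ 1.9875e-5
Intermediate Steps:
O = 0
T(o, v) = -15 (T(o, v) = -15 + 3*0 = -15 + 0 = -15)
1/(50330 + T(-300, 301)) = 1/(50330 - 15) = 1/50315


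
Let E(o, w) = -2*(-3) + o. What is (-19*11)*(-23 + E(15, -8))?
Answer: 418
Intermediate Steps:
E(o, w) = 6 + o
(-19*11)*(-23 + E(15, -8)) = (-19*11)*(-23 + (6 + 15)) = -209*(-23 + 21) = -209*(-2) = 418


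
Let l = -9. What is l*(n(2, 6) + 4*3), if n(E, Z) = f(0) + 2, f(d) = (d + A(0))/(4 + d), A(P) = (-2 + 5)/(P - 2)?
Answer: -981/8 ≈ -122.63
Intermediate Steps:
A(P) = 3/(-2 + P)
f(d) = (-3/2 + d)/(4 + d) (f(d) = (d + 3/(-2 + 0))/(4 + d) = (d + 3/(-2))/(4 + d) = (d + 3*(-½))/(4 + d) = (d - 3/2)/(4 + d) = (-3/2 + d)/(4 + d))
n(E, Z) = 13/8 (n(E, Z) = (-3/2 + 0)/(4 + 0) + 2 = -3/2/4 + 2 = (¼)*(-3/2) + 2 = -3/8 + 2 = 13/8)
l*(n(2, 6) + 4*3) = -9*(13/8 + 4*3) = -9*(13/8 + 12) = -9*109/8 = -981/8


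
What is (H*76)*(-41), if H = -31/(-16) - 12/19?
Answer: -16277/4 ≈ -4069.3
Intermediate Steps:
H = 397/304 (H = -31*(-1/16) - 12*1/19 = 31/16 - 12/19 = 397/304 ≈ 1.3059)
(H*76)*(-41) = ((397/304)*76)*(-41) = (397/4)*(-41) = -16277/4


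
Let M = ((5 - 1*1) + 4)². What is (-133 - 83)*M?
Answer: -13824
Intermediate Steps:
M = 64 (M = ((5 - 1) + 4)² = (4 + 4)² = 8² = 64)
(-133 - 83)*M = (-133 - 83)*64 = -216*64 = -13824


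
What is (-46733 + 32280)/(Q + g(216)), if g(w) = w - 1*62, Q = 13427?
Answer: -14453/13581 ≈ -1.0642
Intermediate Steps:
g(w) = -62 + w (g(w) = w - 62 = -62 + w)
(-46733 + 32280)/(Q + g(216)) = (-46733 + 32280)/(13427 + (-62 + 216)) = -14453/(13427 + 154) = -14453/13581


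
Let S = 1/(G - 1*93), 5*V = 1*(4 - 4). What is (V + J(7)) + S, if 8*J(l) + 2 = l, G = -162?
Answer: 1267/2040 ≈ 0.62108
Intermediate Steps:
J(l) = -¼ + l/8
V = 0 (V = (1*(4 - 4))/5 = (1*0)/5 = (⅕)*0 = 0)
S = -1/255 (S = 1/(-162 - 1*93) = 1/(-162 - 93) = 1/(-255) = -1/255 ≈ -0.0039216)
(V + J(7)) + S = (0 + (-¼ + (⅛)*7)) - 1/255 = (0 + (-¼ + 7/8)) - 1/255 = (0 + 5/8) - 1/255 = 5/8 - 1/255 = 1267/2040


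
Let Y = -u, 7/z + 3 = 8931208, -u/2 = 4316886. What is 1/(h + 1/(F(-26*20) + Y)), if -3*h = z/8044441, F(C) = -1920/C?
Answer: 2687997049759852344340/311334969989023 ≈ 8.6338e+6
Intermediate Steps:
u = -8633772 (u = -2*4316886 = -8633772)
z = 7/8931205 (z = 7/(-3 + 8931208) = 7/8931205 ≈ 7.8377e-7)
Y = 8633772 (Y = -1*(-8633772) = 8633772)
h = -7/215539655044215 (h = -7/(26793615*8044441) = -⅓*7/71846551681405 = -7/215539655044215 ≈ -3.2477e-14)
1/(h + 1/(F(-26*20) + Y)) = 1/(-7/215539655044215 + 1/(-1920/((-26*20)) + 8633772)) = 1/(-7/215539655044215 + 1/(-1920/(-520) + 8633772)) = 1/(-7/215539655044215 + 1/(-1920*(-1/520) + 8633772)) = 1/(-7/215539655044215 + 1/(48/13 + 8633772)) = 1/(-7/215539655044215 + 1/(112239084/13)) = 1/(-7/215539655044215 + 13/112239084) = 1/(311334969989023/2687997049759852344340) = 2687997049759852344340/311334969989023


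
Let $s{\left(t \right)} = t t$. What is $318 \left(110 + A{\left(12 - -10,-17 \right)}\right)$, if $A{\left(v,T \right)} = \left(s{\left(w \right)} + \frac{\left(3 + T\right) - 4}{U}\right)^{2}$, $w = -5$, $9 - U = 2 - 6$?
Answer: $\frac{35882802}{169} \approx 2.1232 \cdot 10^{5}$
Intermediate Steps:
$U = 13$ ($U = 9 - \left(2 - 6\right) = 9 - -4 = 9 + 4 = 13$)
$s{\left(t \right)} = t^{2}$
$A{\left(v,T \right)} = \left(\frac{324}{13} + \frac{T}{13}\right)^{2}$ ($A{\left(v,T \right)} = \left(\left(-5\right)^{2} + \frac{\left(3 + T\right) - 4}{13}\right)^{2} = \left(25 + \left(-1 + T\right) \frac{1}{13}\right)^{2} = \left(25 + \left(- \frac{1}{13} + \frac{T}{13}\right)\right)^{2} = \left(\frac{324}{13} + \frac{T}{13}\right)^{2}$)
$318 \left(110 + A{\left(12 - -10,-17 \right)}\right) = 318 \left(110 + \frac{\left(324 - 17\right)^{2}}{169}\right) = 318 \left(110 + \frac{307^{2}}{169}\right) = 318 \left(110 + \frac{1}{169} \cdot 94249\right) = 318 \left(110 + \frac{94249}{169}\right) = 318 \cdot \frac{112839}{169} = \frac{35882802}{169}$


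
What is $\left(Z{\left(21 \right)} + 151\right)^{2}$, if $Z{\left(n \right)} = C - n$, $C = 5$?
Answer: $18225$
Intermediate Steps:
$Z{\left(n \right)} = 5 - n$
$\left(Z{\left(21 \right)} + 151\right)^{2} = \left(\left(5 - 21\right) + 151\right)^{2} = \left(-16 + 151\right)^{2} = 135^{2} = 18225$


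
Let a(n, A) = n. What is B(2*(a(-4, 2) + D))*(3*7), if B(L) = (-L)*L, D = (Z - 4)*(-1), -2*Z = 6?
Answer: -756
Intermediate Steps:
Z = -3 (Z = -1/2*6 = -3)
D = 7 (D = (-3 - 4)*(-1) = -7*(-1) = 7)
B(L) = -L**2
B(2*(a(-4, 2) + D))*(3*7) = (-(2*(-4 + 7))**2)*(3*7) = -(2*3)**2*21 = -1*6**2*21 = -1*36*21 = -36*21 = -756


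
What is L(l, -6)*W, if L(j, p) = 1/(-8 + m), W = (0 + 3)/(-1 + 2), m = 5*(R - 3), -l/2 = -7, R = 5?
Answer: 3/2 ≈ 1.5000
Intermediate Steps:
l = 14 (l = -2*(-7) = 14)
m = 10 (m = 5*(5 - 3) = 5*2 = 10)
W = 3 (W = 3/1 = 3*1 = 3)
L(j, p) = ½ (L(j, p) = 1/(-8 + 10) = 1/2 = ½)
L(l, -6)*W = (½)*3 = 3/2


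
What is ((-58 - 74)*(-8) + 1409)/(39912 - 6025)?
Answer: 2465/33887 ≈ 0.072742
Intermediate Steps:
((-58 - 74)*(-8) + 1409)/(39912 - 6025) = (-132*(-8) + 1409)/33887 = (1056 + 1409)*(1/33887) = 2465*(1/33887) = 2465/33887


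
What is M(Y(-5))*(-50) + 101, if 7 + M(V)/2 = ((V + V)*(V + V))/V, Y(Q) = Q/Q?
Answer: 401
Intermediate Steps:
Y(Q) = 1
M(V) = -14 + 8*V (M(V) = -14 + 2*(((V + V)*(V + V))/V) = -14 + 2*(((2*V)*(2*V))/V) = -14 + 2*((4*V**2)/V) = -14 + 2*(4*V) = -14 + 8*V)
M(Y(-5))*(-50) + 101 = (-14 + 8*1)*(-50) + 101 = (-14 + 8)*(-50) + 101 = -6*(-50) + 101 = 300 + 101 = 401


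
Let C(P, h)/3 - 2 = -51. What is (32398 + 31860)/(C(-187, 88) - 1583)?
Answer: -32129/865 ≈ -37.143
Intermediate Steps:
C(P, h) = -147 (C(P, h) = 6 + 3*(-51) = 6 - 153 = -147)
(32398 + 31860)/(C(-187, 88) - 1583) = (32398 + 31860)/(-147 - 1583) = 64258/(-1730) = 64258*(-1/1730) = -32129/865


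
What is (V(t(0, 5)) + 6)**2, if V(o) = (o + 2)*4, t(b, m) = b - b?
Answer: 196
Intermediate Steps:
t(b, m) = 0
V(o) = 8 + 4*o (V(o) = (2 + o)*4 = 8 + 4*o)
(V(t(0, 5)) + 6)**2 = ((8 + 4*0) + 6)**2 = ((8 + 0) + 6)**2 = (8 + 6)**2 = 14**2 = 196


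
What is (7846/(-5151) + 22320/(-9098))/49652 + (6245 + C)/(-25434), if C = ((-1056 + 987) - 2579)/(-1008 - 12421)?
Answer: -4066908930067807027/16557369184933649397 ≈ -0.24563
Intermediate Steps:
C = 2648/13429 (C = (-69 - 2579)/(-13429) = -2648*(-1/13429) = 2648/13429 ≈ 0.19719)
(7846/(-5151) + 22320/(-9098))/49652 + (6245 + C)/(-25434) = (7846/(-5151) + 22320/(-9098))/49652 + (6245 + 2648/13429)/(-25434) = (7846*(-1/5151) + 22320*(-1/9098))*(1/49652) + (83866753/13429)*(-1/25434) = (-7846/5151 - 11160/4549)*(1/49652) - 83866753/341553186 = -93176614/23431899*1/49652 - 83866753/341553186 = -46588307/581720324574 - 83866753/341553186 = -4066908930067807027/16557369184933649397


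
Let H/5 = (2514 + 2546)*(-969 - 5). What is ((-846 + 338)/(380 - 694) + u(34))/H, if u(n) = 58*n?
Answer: -154929/1934412700 ≈ -8.0091e-5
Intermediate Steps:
H = -24642200 (H = 5*((2514 + 2546)*(-969 - 5)) = 5*(5060*(-974)) = 5*(-4928440) = -24642200)
((-846 + 338)/(380 - 694) + u(34))/H = ((-846 + 338)/(380 - 694) + 58*34)/(-24642200) = (-508/(-314) + 1972)*(-1/24642200) = (-508*(-1/314) + 1972)*(-1/24642200) = (254/157 + 1972)*(-1/24642200) = (309858/157)*(-1/24642200) = -154929/1934412700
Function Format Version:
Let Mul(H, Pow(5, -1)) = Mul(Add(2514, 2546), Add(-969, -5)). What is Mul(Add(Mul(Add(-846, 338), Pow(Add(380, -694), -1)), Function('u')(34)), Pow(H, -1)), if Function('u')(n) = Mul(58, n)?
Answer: Rational(-154929, 1934412700) ≈ -8.0091e-5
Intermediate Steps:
H = -24642200 (H = Mul(5, Mul(Add(2514, 2546), Add(-969, -5))) = Mul(5, Mul(5060, -974)) = Mul(5, -4928440) = -24642200)
Mul(Add(Mul(Add(-846, 338), Pow(Add(380, -694), -1)), Function('u')(34)), Pow(H, -1)) = Mul(Add(Mul(Add(-846, 338), Pow(Add(380, -694), -1)), Mul(58, 34)), Pow(-24642200, -1)) = Mul(Add(Mul(-508, Pow(-314, -1)), 1972), Rational(-1, 24642200)) = Mul(Add(Mul(-508, Rational(-1, 314)), 1972), Rational(-1, 24642200)) = Mul(Add(Rational(254, 157), 1972), Rational(-1, 24642200)) = Mul(Rational(309858, 157), Rational(-1, 24642200)) = Rational(-154929, 1934412700)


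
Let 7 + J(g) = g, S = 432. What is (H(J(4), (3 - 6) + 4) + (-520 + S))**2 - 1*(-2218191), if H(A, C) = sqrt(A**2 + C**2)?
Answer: 2225945 - 176*sqrt(10) ≈ 2.2254e+6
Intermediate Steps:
J(g) = -7 + g
(H(J(4), (3 - 6) + 4) + (-520 + S))**2 - 1*(-2218191) = (sqrt((-7 + 4)**2 + ((3 - 6) + 4)**2) + (-520 + 432))**2 - 1*(-2218191) = (sqrt((-3)**2 + (-3 + 4)**2) - 88)**2 + 2218191 = (sqrt(9 + 1**2) - 88)**2 + 2218191 = (sqrt(9 + 1) - 88)**2 + 2218191 = (sqrt(10) - 88)**2 + 2218191 = (-88 + sqrt(10))**2 + 2218191 = 2218191 + (-88 + sqrt(10))**2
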